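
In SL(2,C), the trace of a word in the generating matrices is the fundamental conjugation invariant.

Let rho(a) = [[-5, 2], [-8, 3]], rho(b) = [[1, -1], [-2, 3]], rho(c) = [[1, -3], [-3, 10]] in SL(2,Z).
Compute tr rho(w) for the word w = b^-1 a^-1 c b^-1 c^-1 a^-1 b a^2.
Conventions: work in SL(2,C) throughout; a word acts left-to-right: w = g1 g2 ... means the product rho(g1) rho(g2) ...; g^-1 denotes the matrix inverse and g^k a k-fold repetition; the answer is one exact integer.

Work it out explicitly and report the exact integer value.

190804

rho(b^-1) = [[3, 1], [2, 1]]
... * rho(a^-1) = [[3, -2], [8, -5]]  ->  [[17, -11], [14, -9]]
... * rho(c) = [[1, -3], [-3, 10]]  ->  [[50, -161], [41, -132]]
... * rho(b^-1) = [[3, 1], [2, 1]]  ->  [[-172, -111], [-141, -91]]
... * rho(c^-1) = [[10, 3], [3, 1]]  ->  [[-2053, -627], [-1683, -514]]
... * rho(a^-1) = [[3, -2], [8, -5]]  ->  [[-11175, 7241], [-9161, 5936]]
... * rho(b) = [[1, -1], [-2, 3]]  ->  [[-25657, 32898], [-21033, 26969]]
... * rho(a) = [[-5, 2], [-8, 3]]  ->  [[-134899, 47380], [-110587, 38841]]
... * rho(a) = [[-5, 2], [-8, 3]]  ->  [[295455, -127658], [242207, -104651]]
tr = 295455 + -104651 = 190804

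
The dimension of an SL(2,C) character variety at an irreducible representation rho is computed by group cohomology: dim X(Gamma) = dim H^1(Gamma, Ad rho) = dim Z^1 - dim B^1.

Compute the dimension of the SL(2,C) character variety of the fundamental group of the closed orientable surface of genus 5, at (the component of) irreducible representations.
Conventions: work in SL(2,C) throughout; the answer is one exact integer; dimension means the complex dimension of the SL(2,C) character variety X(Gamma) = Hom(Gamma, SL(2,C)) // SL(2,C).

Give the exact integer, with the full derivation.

pi_1 of the closed genus-5 surface has 10 generators bound by the single product-of-commutators relator.
A cocycle assigns one sl_2 vector per generator subject to the relator condition d_2(z) = 0: dim of the unconstrained space is 3*2g = 30.
H^2 = coker(d_2) is dual to H^0 = 0 at irreducible rho (Poincare duality), so d_2 is onto: dim Z^1 = 27.
Coboundaries contribute dim B^1 = 3 (injective at irreducible rho).
Hence dim X = 27 - 3 = 24.

24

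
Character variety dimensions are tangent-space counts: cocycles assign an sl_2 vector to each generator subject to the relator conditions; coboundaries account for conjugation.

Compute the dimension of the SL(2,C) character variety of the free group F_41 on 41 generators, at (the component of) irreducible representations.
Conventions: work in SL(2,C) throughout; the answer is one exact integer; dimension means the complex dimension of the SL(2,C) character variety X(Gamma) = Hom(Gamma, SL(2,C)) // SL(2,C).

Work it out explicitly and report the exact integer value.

Gamma = F_41 has 41 generators and no relators.
So Z^1 = (sl_2)^41 in full: dim Z^1 = 123.
Irreducibility makes the coboundary map sl_2 -> Z^1 injective (trivial centralizer), so dim B^1 = 3.
Therefore dim X = 123 - 3 = 120.

120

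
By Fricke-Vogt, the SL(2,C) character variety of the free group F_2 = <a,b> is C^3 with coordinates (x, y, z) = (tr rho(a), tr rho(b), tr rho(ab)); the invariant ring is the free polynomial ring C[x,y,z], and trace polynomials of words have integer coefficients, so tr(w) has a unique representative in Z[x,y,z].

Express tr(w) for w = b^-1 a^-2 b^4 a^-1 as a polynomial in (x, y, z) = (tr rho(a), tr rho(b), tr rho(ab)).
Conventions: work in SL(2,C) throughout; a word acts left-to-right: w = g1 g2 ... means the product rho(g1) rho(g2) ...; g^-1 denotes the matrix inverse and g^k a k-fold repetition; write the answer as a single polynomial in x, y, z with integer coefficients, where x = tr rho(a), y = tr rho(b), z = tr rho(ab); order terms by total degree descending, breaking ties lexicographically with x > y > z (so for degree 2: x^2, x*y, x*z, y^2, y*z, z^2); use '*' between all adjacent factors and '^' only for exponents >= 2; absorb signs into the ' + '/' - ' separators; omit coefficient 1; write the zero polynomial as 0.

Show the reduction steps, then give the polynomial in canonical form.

x^2*y^4*z - x*y^5 - x*y^3*z^2 - 3*x^2*y^2*z + 4*x*y^3 + 2*x*y*z^2 + x^2*z + y^2*z - 3*x*y - z

trace(b^2) = trace(b) trace(b) - trace(1)   [square of b] = y^2 - 2
trace(b^3) = trace(b) trace(b^2) - trace(b)   [square of b] = y^3 - 3*y
trace(b^4) = trace(b) trace(b^3) - trace(b^2)   [square of b] = y^4 - 4*y^2 + 2
trace(a b^2) = trace(b) trace(a b) - trace(a)   [square of b] = y*z - x
trace(b^2 a b) = trace(b) trace(a b^2) - trace(a b)   [square of b] = y^2*z - x*y - z
trace(b^4 a) = trace(b) trace(b^2 a b) - trace(b^2 a)   [square of b] = y^3*z - x*y^2 - 2*y*z + x
trace(a^-1 b^4) = trace(b^4) trace(a) - trace(b^4 a)   [inverse elimination on a] = x*y^4 - y^3*z - 3*x*y^2 + 2*y*z + x
trace(a^-1 b^4 a^-1) = trace(a^-1 b^4) trace(a) - trace(a^-1 b^4 a)   [inverse elimination on a] = x^2*y^4 - x*y^3*z - 3*x^2*y^2 - y^4 + 2*x*y*z + x^2 + 4*y^2 - 2
trace(a^-2 b^4 a^-1) = trace(a^-1 b^4 a^-1) trace(a) - trace(a^-1 b^4)   [inverse elimination on a] = x^3*y^4 - x^2*y^3*z - 3*x^3*y^2 - 2*x*y^4 + 2*x^2*y*z + y^3*z + x^3 + 7*x*y^2 - 2*y*z - 3*x
trace(b^5) = trace(b) trace(b^4) - trace(b^3)   [square of b] = y^5 - 5*y^3 + 5*y
trace(b^5 a) = trace(b) trace(b^3 a b) - trace(b^3 a)   [square of b] = y^4*z - x*y^3 - 3*y^2*z + 2*x*y + z
trace(b a^-1 b^4) = trace(b^5) trace(a) - trace(b^5 a)   [inverse elimination on a] = x*y^5 - y^4*z - 4*x*y^3 + 3*y^2*z + 3*x*y - z
trace(a b a b) = trace(b a) trace(b a) - trace(1)   [split at a repeated b] = z^2 - 2
trace(a b a) = trace(a) trace(b a) - trace(b)   [square of a] = x*z - y
trace(b a b a b) = trace(b) trace(a b a b) - trace(a b a)   [square of b] = y*z^2 - x*z - y
trace(a b a b^3) = trace(b) trace(b a b a b) - trace(b a b a)   [square of b] = y^2*z^2 - x*y*z - y^2 - z^2 + 2
trace(b^4 a b a) = trace(b) trace(a b a b^3) - trace(a b a b^2)   [square of b] = y^3*z^2 - x*y^2*z - y^3 - 2*y*z^2 + x*z + 3*y
trace(b a^-1 b^4 a) = trace(b^4 a b) trace(a) - trace(b^4 a b a)   [inverse elimination on a] = x*y^4*z - x^2*y^3 - y^3*z^2 - 2*x*y^2*z + 2*x^2*y + y^3 + 2*y*z^2 - 3*y
trace(a^-1 b^4 a^-1 b) = trace(b a^-1 b^4) trace(a) - trace(b a^-1 b^4 a)   [inverse elimination on a] = x^2*y^5 - 2*x*y^4*z - 3*x^2*y^3 + y^3*z^2 + 5*x*y^2*z + x^2*y - y^3 - 2*y*z^2 - x*z + 3*y
trace(a^-2 b^4 a^-1 b) = trace(a^-1 b^4 a^-1 b) trace(a) - trace(a^-1 b^4 a^-1 b a)   [inverse elimination on a] = x^3*y^5 - 2*x^2*y^4*z - 3*x^3*y^3 - x*y^5 + x*y^3*z^2 + 5*x^2*y^2*z + y^4*z + x^3*y + 3*x*y^3 - 2*x*y*z^2 - x^2*z - 3*y^2*z + z
trace(b^-1 a^-2 b^4 a^-1) = trace(a^-2 b^4 a^-1) trace(b) - trace(a^-2 b^4 a^-1 b)   [inverse elimination on b] = x^2*y^4*z - x*y^5 - x*y^3*z^2 - 3*x^2*y^2*z + 4*x*y^3 + 2*x*y*z^2 + x^2*z + y^2*z - 3*x*y - z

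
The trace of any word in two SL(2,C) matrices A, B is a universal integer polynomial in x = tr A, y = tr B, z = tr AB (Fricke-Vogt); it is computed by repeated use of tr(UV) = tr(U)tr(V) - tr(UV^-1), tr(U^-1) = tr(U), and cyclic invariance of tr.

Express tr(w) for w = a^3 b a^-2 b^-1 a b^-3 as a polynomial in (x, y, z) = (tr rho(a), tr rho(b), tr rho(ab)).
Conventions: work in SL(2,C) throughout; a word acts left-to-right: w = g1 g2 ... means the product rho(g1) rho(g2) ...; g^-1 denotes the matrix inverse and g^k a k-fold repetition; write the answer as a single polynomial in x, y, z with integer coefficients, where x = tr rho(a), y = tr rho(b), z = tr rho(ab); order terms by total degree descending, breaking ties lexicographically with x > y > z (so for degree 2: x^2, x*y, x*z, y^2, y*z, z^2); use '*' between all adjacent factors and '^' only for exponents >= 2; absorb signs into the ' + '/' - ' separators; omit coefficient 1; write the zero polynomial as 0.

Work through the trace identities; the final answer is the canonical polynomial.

trace(a^2) = trace(a) * trace(a) - trace(1)  (reduce the a square) = x^2 - 2
next, trace(a^3) = trace(a) * trace(a^2) - trace(a)  (reduce the a square) = x^3 - 3*x
and trace(b a^2) = trace(a) * trace(b a) - trace(b)  (reduce the a square) = x*z - y
trace(a^3 b) = trace(a) * trace(b a^2) - trace(b a)  (reduce the a square) = x^2*z - x*y - z
and trace(b^-1 a^3) = trace(a^3) * trace(b) - trace(a^3 b)  (eliminate b^-1) = x^3*y - x^2*z - 2*x*y + z
trace(b^-2 a^3) = trace(b^-1 a^3) * trace(b) - trace(b^-1 a^3 b)  (eliminate b^-1) = x^3*y^2 - x^2*y*z - x^3 - 2*x*y^2 + y*z + 3*x
next, trace(b^2 a) = trace(b) * trace(a b) - trace(a)  (reduce the b square) = y*z - x
trace(b^2) = trace(b) * trace(b) - trace(1)  (reduce the b square) = y^2 - 2
next, trace(a b^2 a) = trace(a) * trace(b^2 a) - trace(b^2)  (reduce the a square) = x*y*z - x^2 - y^2 + 2
next, trace(a^2 b^2 a) = trace(a) * trace(a b^2 a) - trace(a b^2)  (reduce the a square) = x^2*y*z - x^3 - x*y^2 - y*z + 3*x
and trace(a^3 b^2 a) = trace(a) * trace(a^2 b^2 a) - trace(a^2 b^2)  (reduce the a square) = x^3*y*z - x^4 - x^2*y^2 - 2*x*y*z + 4*x^2 + y^2 - 2
trace(b a b a) = trace(b a) * trace(b a) - trace(1)  (split on b) = z^2 - 2
and trace(a b a b a) = trace(a) * trace(b a b a) - trace(b a b)  (reduce the a square) = x*z^2 - y*z - x
trace(a b a^3 b) = trace(a) * trace(a b a b a) - trace(a b a b)  (reduce the a square) = x^2*z^2 - x*y*z - x^2 - z^2 + 2
and trace(a b a^3) = trace(a) * trace(b a^3) - trace(b a^2)  (reduce the a square) = x^3*z - x^2*y - 2*x*z + y
next, trace(a^3 b^2 a b) = trace(b) * trace(a b a^3 b) - trace(a b a^3)  (reduce the b square) = x^2*y*z^2 - x^3*z - x*y^2*z - y*z^2 + 2*x*z + y
trace(b a b^-1 a^3 b) = trace(a^3 b^2 a) * trace(b) - trace(a^3 b^2 a b)  (eliminate b^-1) = x^3*y^2*z - x^4*y - x^2*y^3 - x^2*y*z^2 + x^3*z - x*y^2*z + 4*x^2*y + y^3 + y*z^2 - 2*x*z - 3*y
and trace(a^3 b a b a) = trace(a) * trace(a^2 b a b a) - trace(a^2 b a b)  (reduce the a square) = x^3*z^2 - x^2*y*z - x^3 - 2*x*z^2 + y*z + 3*x
trace(b a b a b a) = trace(a b) * trace(a b a b) - trace(a^-1 b^-1)  (split on a) = z^3 - 3*z
and trace(b a b a b) = trace(b) * trace(a b a b) - trace(a b a)  (reduce the b square) = y*z^2 - x*z - y
trace(b a b a b a^2) = trace(a) * trace(b a b a b a) - trace(b a b a b)  (reduce the a square) = x*z^3 - y*z^2 - 2*x*z + y
and trace(a^3 b a b a b) = trace(a) * trace(b a b a b a^2) - trace(b a b a b a)  (reduce the a square) = x^2*z^3 - x*y*z^2 - 2*x^2*z - z^3 + x*y + 3*z
trace(b a b^-1 a^3 b a) = trace(a^3 b a b a) * trace(b) - trace(a^3 b a b a b)  (eliminate b^-1) = x^3*y*z^2 - x^2*y^2*z - x^2*z^3 - x^3*y - x*y*z^2 + 2*x^2*z + y^2*z + z^3 + 2*x*y - 3*z
next, trace(a^3 b a^-1 b a b^-1) = trace(b a b^-1 a^3 b) * trace(a) - trace(b a b^-1 a^3 b a)  (eliminate a^-1) = x^4*y^2*z - x^5*y - x^3*y^3 - 2*x^3*y*z^2 + x^4*z + x^2*z^3 + 5*x^3*y + x*y^3 + 2*x*y*z^2 - 4*x^2*z - y^2*z - z^3 - 5*x*y + 3*z
trace(a^3 b a^-1 b a) = trace(b a^4 b) * trace(a) - trace(b a^4 b a)  (eliminate a^-1) = x^4*y*z - x^5 - x^3*y^2 - x^3*z^2 - x^2*y*z + 5*x^3 + x*y^2 + 2*x*z^2 - y*z - 5*x
and trace(b^-1 a^3 b a^-1 b a b^-1) = trace(a^3 b a^-1 b a b^-1) * trace(b) - trace(a^3 b a^-1 b a)  (eliminate b^-1) = x^4*y^3*z - x^5*y^2 - x^3*y^4 - 2*x^3*y^2*z^2 + x^2*y*z^3 + x^5 + 6*x^3*y^2 + x^3*z^2 + x*y^4 + 2*x*y^2*z^2 - 3*x^2*y*z - y^3*z - y*z^3 - 5*x^3 - 6*x*y^2 - 2*x*z^2 + 4*y*z + 5*x
and trace(a b^-3 a^3 b a^-1 b) = trace(b^-1 a^3 b a^-1 b a b^-1) * trace(b) - trace(b^-1 a^3 b a^-1 b a)  (eliminate b^-1) = x^4*y^4*z - x^5*y^3 - x^3*y^5 - 2*x^3*y^3*z^2 - x^4*y^2*z + x^2*y^2*z^3 + 2*x^5*y + 7*x^3*y^3 + 3*x^3*y*z^2 + x*y^5 + 2*x*y^3*z^2 - x^4*z - 3*x^2*y^2*z - x^2*z^3 - y^4*z - y^2*z^3 - 10*x^3*y - 7*x*y^3 - 4*x*y*z^2 + 4*x^2*z + 5*y^2*z + z^3 + 10*x*y - 3*z
trace(b^-1 a b^-3 a^3 b a^-1) = trace(a b^-3 a^3 b a^-1) * trace(b) - trace(a b^-3 a^3 b a^-1 b)  (eliminate b^-1) = -x^4*y^4*z + x^5*y^3 + x^3*y^5 + 2*x^3*y^3*z^2 + x^4*y^2*z - x^2*y^2*z^3 - 2*x^5*y - 6*x^3*y^3 - 3*x^3*y*z^2 - x*y^5 - 2*x*y^3*z^2 + x^4*z + 2*x^2*y^2*z + x^2*z^3 + y^4*z + y^2*z^3 + 9*x^3*y + 5*x*y^3 + 4*x*y*z^2 - 4*x^2*z - 4*y^2*z - z^3 - 7*x*y + 3*z
next, trace(a^4) = trace(a) * trace(a^3) - trace(a^2)  (reduce the a square) = x^4 - 4*x^2 + 2
next, trace(b^-1 a^4) = trace(a^4) * trace(b) - trace(a^4 b)  (eliminate b^-1) = x^4*y - x^3*z - 3*x^2*y + 2*x*z + y
next, trace(b^-2 a^4) = trace(b^-1 a^4) * trace(b) - trace(b^-1 a^4 b)  (eliminate b^-1) = x^4*y^2 - x^3*y*z - x^4 - 3*x^2*y^2 + 2*x*y*z + 4*x^2 + y^2 - 2
trace(a b^-3 a^3) = trace(b^-2 a^4) * trace(b) - trace(b^-2 a^4 b)  (eliminate b^-1) = x^4*y^3 - x^3*y^2*z - 2*x^4*y - 3*x^2*y^3 + x^3*z + 2*x*y^2*z + 7*x^2*y + y^3 - 2*x*z - 3*y
trace(a^3 b a^-2 b^-1 a b^-3) = trace(b^-1 a b^-3 a^3 b a^-1) * trace(a) - trace(b^-1 a b^-3 a^3 b)  (eliminate a^-1) = -x^5*y^4*z + x^6*y^3 + x^4*y^5 + 2*x^4*y^3*z^2 + x^5*y^2*z - x^3*y^2*z^3 - 2*x^6*y - 7*x^4*y^3 - 3*x^4*y*z^2 - x^2*y^5 - 2*x^2*y^3*z^2 + x^5*z + 3*x^3*y^2*z + x^3*z^3 + x*y^4*z + x*y^2*z^3 + 11*x^4*y + 8*x^2*y^3 + 4*x^2*y*z^2 - 5*x^3*z - 6*x*y^2*z - x*z^3 - 14*x^2*y - y^3 + 5*x*z + 3*y

-x^5*y^4*z + x^6*y^3 + x^4*y^5 + 2*x^4*y^3*z^2 + x^5*y^2*z - x^3*y^2*z^3 - 2*x^6*y - 7*x^4*y^3 - 3*x^4*y*z^2 - x^2*y^5 - 2*x^2*y^3*z^2 + x^5*z + 3*x^3*y^2*z + x^3*z^3 + x*y^4*z + x*y^2*z^3 + 11*x^4*y + 8*x^2*y^3 + 4*x^2*y*z^2 - 5*x^3*z - 6*x*y^2*z - x*z^3 - 14*x^2*y - y^3 + 5*x*z + 3*y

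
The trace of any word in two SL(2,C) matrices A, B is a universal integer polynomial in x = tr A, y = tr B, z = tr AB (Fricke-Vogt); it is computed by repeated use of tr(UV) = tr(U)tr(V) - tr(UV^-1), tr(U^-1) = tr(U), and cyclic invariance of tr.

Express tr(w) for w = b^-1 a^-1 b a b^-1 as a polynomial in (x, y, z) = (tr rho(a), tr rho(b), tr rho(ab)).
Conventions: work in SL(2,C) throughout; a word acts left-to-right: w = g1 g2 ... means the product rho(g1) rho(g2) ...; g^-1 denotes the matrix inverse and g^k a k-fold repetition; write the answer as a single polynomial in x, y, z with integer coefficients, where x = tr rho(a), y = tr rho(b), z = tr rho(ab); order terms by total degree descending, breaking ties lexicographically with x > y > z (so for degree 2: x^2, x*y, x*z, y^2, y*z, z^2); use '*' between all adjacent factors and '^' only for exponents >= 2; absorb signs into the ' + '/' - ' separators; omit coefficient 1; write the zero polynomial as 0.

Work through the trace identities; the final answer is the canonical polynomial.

trace(a b^-1) = trace(a) * trace(b) - trace(a b)   [inverse elimination on b] = x*y - z
trace(a b a) = trace(a) * trace(b a) - trace(b)   [square of a] = x*z - y
trace(a b a b) = trace(a b) * trace(a b) - trace(1)   [split at a repeated a] = z^2 - 2
trace(b^-1 a b a) = trace(a b a) * trace(b) - trace(a b a b)   [inverse elimination on b] = x*y*z - y^2 - z^2 + 2
trace(b a b^-2 a) = trace(b^-1 a b a) * trace(b) - trace(b^-1 a b a b)   [inverse elimination on b] = x*y^2*z - y^3 - y*z^2 - x*z + 3*y
trace(b^-1 a^-1 b a b^-1) = trace(b a b^-2) * trace(a) - trace(b a b^-2 a)   [inverse elimination on a] = -x*y^2*z + x^2*y + y^3 + y*z^2 - 3*y

-x*y^2*z + x^2*y + y^3 + y*z^2 - 3*y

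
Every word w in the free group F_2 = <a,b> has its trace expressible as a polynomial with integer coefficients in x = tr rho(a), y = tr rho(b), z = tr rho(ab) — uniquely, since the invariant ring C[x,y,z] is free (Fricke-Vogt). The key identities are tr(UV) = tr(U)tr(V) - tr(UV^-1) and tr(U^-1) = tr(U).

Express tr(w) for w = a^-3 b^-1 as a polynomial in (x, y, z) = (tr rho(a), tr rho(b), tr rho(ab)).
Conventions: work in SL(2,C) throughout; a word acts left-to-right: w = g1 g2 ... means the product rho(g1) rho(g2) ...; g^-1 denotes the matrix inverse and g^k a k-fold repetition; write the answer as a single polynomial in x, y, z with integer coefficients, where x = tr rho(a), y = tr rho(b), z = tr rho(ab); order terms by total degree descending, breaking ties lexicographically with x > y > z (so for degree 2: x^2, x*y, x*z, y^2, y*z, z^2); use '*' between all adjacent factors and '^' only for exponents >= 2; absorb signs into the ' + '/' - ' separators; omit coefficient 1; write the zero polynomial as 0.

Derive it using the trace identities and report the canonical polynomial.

x^2*z - x*y - z

so tr(a^-1) = tr(a) = x
tr(a^-2) = tr(a^-1)*tr(a) - tr(1)   [inverse elimination on a] = x^2 - 2
so tr(a^-3) = tr(a^-2)*tr(a) - tr(a^-1)   [inverse elimination on a] = x^3 - 3*x
reduce: tr(a^-1 b) = tr(b)*tr(a) - tr(b a)   [inverse elimination on a] = x*y - z
so tr(a^-1 b a^-1) = tr(a^-1 b)*tr(a) - tr(a^-1 b a)   [inverse elimination on a] = x^2*y - x*z - y
tr(a^-3 b) = tr(a^-1 b a^-1)*tr(a) - tr(a^-1 b)   [inverse elimination on a] = x^3*y - x^2*z - 2*x*y + z
tr(a^-3 b^-1) = tr(a^-3)*tr(b) - tr(a^-3 b)   [inverse elimination on b] = x^2*z - x*y - z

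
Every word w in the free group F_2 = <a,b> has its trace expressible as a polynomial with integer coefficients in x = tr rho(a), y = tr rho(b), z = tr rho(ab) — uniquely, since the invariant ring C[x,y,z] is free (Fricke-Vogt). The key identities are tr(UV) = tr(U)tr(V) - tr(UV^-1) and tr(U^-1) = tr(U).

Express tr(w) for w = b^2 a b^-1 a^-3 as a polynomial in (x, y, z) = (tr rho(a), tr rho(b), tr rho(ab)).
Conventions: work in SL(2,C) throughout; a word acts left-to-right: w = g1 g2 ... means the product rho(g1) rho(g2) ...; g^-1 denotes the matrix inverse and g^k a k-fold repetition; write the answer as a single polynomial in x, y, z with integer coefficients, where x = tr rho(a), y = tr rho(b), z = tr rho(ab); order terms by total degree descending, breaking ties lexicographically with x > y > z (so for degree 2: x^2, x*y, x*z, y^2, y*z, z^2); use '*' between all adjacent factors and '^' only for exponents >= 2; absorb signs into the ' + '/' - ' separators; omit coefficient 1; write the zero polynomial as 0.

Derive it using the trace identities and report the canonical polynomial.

-x^3*y^2*z + x^4*y + x^2*y^3 + x^2*y*z^2 + x*y^2*z - 4*x^2*y - y^3 - y*z^2 - x*z + 3*y

trace(a^2 b) = trace(a)*trace(b a) - trace(b) = x*z - y
so trace(a^2) = trace(a)*trace(a) - trace(1) = x^2 - 2
trace(a b^2 a) = trace(b)*trace(a^2 b) - trace(a^2) = x*y*z - x^2 - y^2 + 2
reduce: trace(a b a b) = trace(a b)*trace(a b) - trace(1) = z^2 - 2
trace(a b^2 a b) = trace(b)*trace(a b a b) - trace(a b a) = y*z^2 - x*z - y
trace(b^2 a b^-1 a) = trace(a b^2 a)*trace(b) - trace(a b^2 a b) = x*y^2*z - x^2*y - y^3 - y*z^2 + x*z + 3*y
so trace(a^-1 b^2 a b^-1) = trace(b^2 a b^-1)*trace(a) - trace(b^2 a b^-1 a) = -x*y^2*z + x^2*y + y^3 + y*z^2 - 3*y
so trace(a^-1 b^2 a b^-1 a^-1) = trace(a^-1 b^2 a b^-1)*trace(a) - trace(a^-1 b^2 a b^-1 a) = -x^2*y^2*z + x^3*y + x*y^3 + x*y*z^2 - 3*x*y - z
reduce: trace(b^2 a b^-1 a^-3) = trace(a^-1 b^2 a b^-1 a^-1)*trace(a) - trace(a^-1 b^2 a b^-1) = -x^3*y^2*z + x^4*y + x^2*y^3 + x^2*y*z^2 + x*y^2*z - 4*x^2*y - y^3 - y*z^2 - x*z + 3*y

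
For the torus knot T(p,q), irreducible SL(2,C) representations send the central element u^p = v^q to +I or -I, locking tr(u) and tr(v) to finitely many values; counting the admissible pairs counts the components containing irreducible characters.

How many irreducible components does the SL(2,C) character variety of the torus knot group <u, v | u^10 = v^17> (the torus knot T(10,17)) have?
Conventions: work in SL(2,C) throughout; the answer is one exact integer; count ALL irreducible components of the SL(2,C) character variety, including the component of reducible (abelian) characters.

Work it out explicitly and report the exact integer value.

Gamma = < u, v | u^10 = v^17 > (torus knot T(10,17)); the central element u^10 = v^17 acts as +I or -I in any irreducible SL(2,C) representation.
So on each irreducible component the traces are pinned: tr(u) = 2*cos(pi*alpha/10) with 1 <= alpha <= 9, tr(v) = 2*cos(pi*beta/17) with 1 <= beta <= 16.
Consistency of u^10 = (-1)^alpha I with v^17 = (-1)^beta I forces alpha = beta (mod 2).
Counting: 5 odd alphas x 8 odd betas + 4 even alphas x 8 even betas = 40 + 32 = 72.
components with irreducible characters: 72; plus the single component of reducible (abelian) characters: total 73.

73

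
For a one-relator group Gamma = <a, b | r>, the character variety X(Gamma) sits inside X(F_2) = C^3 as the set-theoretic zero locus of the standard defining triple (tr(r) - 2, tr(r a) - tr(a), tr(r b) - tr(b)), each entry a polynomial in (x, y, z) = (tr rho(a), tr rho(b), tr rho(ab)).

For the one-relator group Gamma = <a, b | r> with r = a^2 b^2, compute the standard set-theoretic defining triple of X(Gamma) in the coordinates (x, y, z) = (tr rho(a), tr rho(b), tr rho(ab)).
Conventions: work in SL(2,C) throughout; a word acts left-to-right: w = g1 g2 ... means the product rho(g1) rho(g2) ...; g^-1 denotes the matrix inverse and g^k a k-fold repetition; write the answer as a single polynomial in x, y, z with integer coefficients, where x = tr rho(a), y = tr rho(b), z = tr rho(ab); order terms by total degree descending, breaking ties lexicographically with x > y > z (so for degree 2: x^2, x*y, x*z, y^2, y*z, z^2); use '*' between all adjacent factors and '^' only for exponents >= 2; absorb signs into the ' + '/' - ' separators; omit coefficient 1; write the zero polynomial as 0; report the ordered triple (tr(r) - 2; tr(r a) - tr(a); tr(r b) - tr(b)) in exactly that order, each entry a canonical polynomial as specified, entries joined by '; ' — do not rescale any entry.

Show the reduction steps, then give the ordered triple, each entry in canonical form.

tr(a^2 b) = tr(a) tr(b a) - tr(b) = x*z - y
reduce: tr(a^2) = tr(a) tr(a) - tr(1) = x^2 - 2
so tr(a^2 b^2) = tr(b) tr(a^2 b) - tr(a^2) = x*y*z - x^2 - y^2 + 2
reduce: tr(b^2 a) = tr(b) tr(a b) - tr(a)  (reduce the b square) = y*z - x
reduce: tr(a^2 b^2 a) = tr(a) tr(b^2 a^2) - tr(b^2 a)  (reduce the a square) = x^2*y*z - x^3 - x*y^2 - y*z + 3*x
so tr(b^3 a) = tr(b) tr(b a b) - tr(b a) = y^2*z - x*y - z
tr(b^2) = tr(b) tr(b) - tr(1) = y^2 - 2
reduce: tr(b^3) = tr(b) tr(b^2) - tr(b) = y^3 - 3*y
tr(a^2 b^3) = tr(a) tr(b^3 a) - tr(b^3) = x*y^2*z - x^2*y - y^3 - x*z + 3*y
assemble the triple (tr(r) - 2; tr(r a) - x; tr(r b) - y)

x*y*z - x^2 - y^2; x^2*y*z - x^3 - x*y^2 - y*z + 2*x; x*y^2*z - x^2*y - y^3 - x*z + 2*y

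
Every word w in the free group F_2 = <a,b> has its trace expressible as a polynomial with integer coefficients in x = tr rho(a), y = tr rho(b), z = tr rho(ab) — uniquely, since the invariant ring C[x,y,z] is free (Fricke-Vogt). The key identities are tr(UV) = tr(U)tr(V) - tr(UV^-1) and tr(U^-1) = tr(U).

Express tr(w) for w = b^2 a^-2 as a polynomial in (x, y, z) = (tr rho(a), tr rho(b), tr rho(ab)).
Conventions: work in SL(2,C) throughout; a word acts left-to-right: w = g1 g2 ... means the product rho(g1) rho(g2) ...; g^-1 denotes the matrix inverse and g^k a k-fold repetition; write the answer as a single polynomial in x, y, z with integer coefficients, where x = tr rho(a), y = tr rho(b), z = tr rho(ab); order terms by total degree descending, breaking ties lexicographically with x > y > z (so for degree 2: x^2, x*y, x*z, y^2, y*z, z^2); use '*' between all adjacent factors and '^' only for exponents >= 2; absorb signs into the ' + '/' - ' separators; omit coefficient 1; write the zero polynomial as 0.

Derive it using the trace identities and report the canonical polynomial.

tr(b^2) = tr(b) tr(b) - tr(1) = y^2 - 2
tr(b^2 a) = tr(b) tr(a b) - tr(a) = y*z - x
use: tr(b^2 a^-1) = tr(b^2) tr(a) - tr(b^2 a) = x*y^2 - y*z - x
tr(b^2 a^-2) = tr(b^2 a^-1) tr(a) - tr(b^2) = x^2*y^2 - x*y*z - x^2 - y^2 + 2

x^2*y^2 - x*y*z - x^2 - y^2 + 2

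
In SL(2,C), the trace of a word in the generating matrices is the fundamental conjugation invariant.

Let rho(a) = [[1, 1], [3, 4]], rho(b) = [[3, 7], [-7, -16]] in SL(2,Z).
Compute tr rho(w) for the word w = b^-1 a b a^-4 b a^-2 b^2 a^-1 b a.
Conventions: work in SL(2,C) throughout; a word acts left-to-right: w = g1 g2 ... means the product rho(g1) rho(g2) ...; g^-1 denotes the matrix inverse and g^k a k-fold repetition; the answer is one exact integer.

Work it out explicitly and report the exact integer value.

20357487845

rho(b^-1) = [[-16, -7], [7, 3]]
... * rho(a) = [[1, 1], [3, 4]]  ->  [[-37, -44], [16, 19]]
... * rho(b) = [[3, 7], [-7, -16]]  ->  [[197, 445], [-85, -192]]
... * rho(a^-1) = [[4, -1], [-3, 1]]  ->  [[-547, 248], [236, -107]]
... * rho(a^-1) = [[4, -1], [-3, 1]]  ->  [[-2932, 795], [1265, -343]]
... * rho(a^-1) = [[4, -1], [-3, 1]]  ->  [[-14113, 3727], [6089, -1608]]
... * rho(a^-1) = [[4, -1], [-3, 1]]  ->  [[-67633, 17840], [29180, -7697]]
... * rho(b) = [[3, 7], [-7, -16]]  ->  [[-327779, -758871], [141419, 327412]]
... * rho(a^-1) = [[4, -1], [-3, 1]]  ->  [[965497, -431092], [-416560, 185993]]
... * rho(a^-1) = [[4, -1], [-3, 1]]  ->  [[5155264, -1396589], [-2224219, 602553]]
... * rho(b) = [[3, 7], [-7, -16]]  ->  [[25241915, 58432272], [-10890528, -25210381]]
... * rho(b) = [[3, 7], [-7, -16]]  ->  [[-333300159, -758222947], [143801083, 327132400]]
... * rho(a^-1) = [[4, -1], [-3, 1]]  ->  [[941468205, -424922788], [-406192868, 183331317]]
... * rho(b) = [[3, 7], [-7, -16]]  ->  [[5798864131, 13389042043], [-2501897823, -5776651148]]
... * rho(a) = [[1, 1], [3, 4]]  ->  [[45965990260, 59355032303], [-19831851267, -25608502415]]
tr = 45965990260 + -25608502415 = 20357487845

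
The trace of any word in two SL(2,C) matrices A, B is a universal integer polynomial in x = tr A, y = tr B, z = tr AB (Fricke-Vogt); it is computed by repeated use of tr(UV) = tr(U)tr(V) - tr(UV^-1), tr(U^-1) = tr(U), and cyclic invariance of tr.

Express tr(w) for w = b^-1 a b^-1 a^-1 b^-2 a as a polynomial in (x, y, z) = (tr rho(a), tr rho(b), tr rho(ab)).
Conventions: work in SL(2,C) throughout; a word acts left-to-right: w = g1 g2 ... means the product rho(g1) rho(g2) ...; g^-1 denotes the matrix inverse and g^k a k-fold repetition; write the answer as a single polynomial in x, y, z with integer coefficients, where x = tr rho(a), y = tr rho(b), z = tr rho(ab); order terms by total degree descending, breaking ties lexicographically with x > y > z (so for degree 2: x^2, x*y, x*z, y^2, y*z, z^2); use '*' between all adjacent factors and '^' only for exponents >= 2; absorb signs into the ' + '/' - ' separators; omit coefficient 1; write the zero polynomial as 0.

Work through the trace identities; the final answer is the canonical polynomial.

x^2*y^3*z - x^3*y^2 - 2*x*y^2*z^2 + x^2*y*z + y*z^3 + x*y^2 - 2*y*z + x

apply: tr(a^2) = tr(a)*tr(a) - tr(1) = x^2 - 2
apply: tr(a^2 b) = tr(a)*tr(b a) - tr(b) = x*z - y
apply: tr(a b^-1 a) = tr(a^2)*tr(b) - tr(a^2 b) = x^2*y - x*z - y
apply: tr(a b a b) = tr(a b)*tr(a b) - tr(1)   [split at repeated a] = z^2 - 2
use: tr(a b^-1 a b) = tr(a b a)*tr(b) - tr(a b a b) = x*y*z - y^2 - z^2 + 2
apply: tr(a b^-1 a b^-1) = tr(a b^-1 a)*tr(b) - tr(a b^-1 a b) = x^2*y^2 - 2*x*y*z + z^2 - 2
tr(a b^-1 a b^-2) = tr(a b^-1 a b^-1)*tr(b) - tr(a b^-1 a) = x^2*y^3 - 2*x*y^2*z - x^2*y + y*z^2 + x*z - y
tr(b^-2 a b^-1 a b^-1) = tr(a b^-1 a b^-2)*tr(b) - tr(a b^-1 a b^-1) = x^2*y^4 - 2*x*y^3*z - 2*x^2*y^2 + y^2*z^2 + 3*x*y*z - y^2 - z^2 + 2
tr(a^3) = tr(a)*tr(a^2) - tr(a) = x^3 - 3*x
use: tr(a^3 b) = tr(a)*tr(b a^2) - tr(b a) = x^2*z - x*y - z
tr(a b^-1 a^2) = tr(a^3)*tr(b) - tr(a^3 b) = x^3*y - x^2*z - 2*x*y + z
tr(b a b) = tr(b)*tr(a b) - tr(a) = y*z - x
apply: tr(a^2 b a b) = tr(a)*tr(b a b a) - tr(b a b) = x*z^2 - y*z - x
use: tr(a b^-1 a^2 b) = tr(a^2 b a)*tr(b) - tr(a^2 b a b) = x^2*y*z - x*y^2 - x*z^2 + x
tr(a b^-1 a b^-1 a) = tr(a b^-1 a^2)*tr(b) - tr(a b^-1 a^2 b) = x^3*y^2 - 2*x^2*y*z - x*y^2 + x*z^2 + y*z - x
use: tr(a b a b a b) = tr(a b)*tr(a b a b) - tr(a^-1 b^-1)   [split at repeated a] = z^3 - 3*z
apply: tr(a b a b^-1 a b) = tr(a b a b a)*tr(b) - tr(a b a b a b) = x*y*z^2 - y^2*z - z^3 - x*y + 3*z
apply: tr(a b^-1 a b^-1 a b) = tr(a b a b^-1 a)*tr(b) - tr(a b a b^-1 a b) = x^2*y^2*z - x*y^3 - 2*x*y*z^2 + y^2*z + z^3 + 2*x*y - 3*z
use: tr(b^-1 a b^-1 a b^-1 a) = tr(a b^-1 a b^-1 a)*tr(b) - tr(a b^-1 a b^-1 a b) = x^3*y^3 - 3*x^2*y^2*z + 3*x*y*z^2 - z^3 - 3*x*y + 3*z
apply: tr(b^-2 a b^-1 a b^-1 a) = tr(b^-1 a b^-1 a b^-1 a)*tr(b) - tr(b^-1 a b^-1 a b^-1 a b) = x^3*y^4 - 3*x^2*y^3*z - x^3*y^2 + 3*x*y^2*z^2 + 2*x^2*y*z - y*z^3 - 2*x*y^2 - x*z^2 + 2*y*z + x
tr(b^-1 a b^-1 a^-1 b^-2 a) = tr(b^-2 a b^-1 a b^-1)*tr(a) - tr(b^-2 a b^-1 a b^-1 a) = x^2*y^3*z - x^3*y^2 - 2*x*y^2*z^2 + x^2*y*z + y*z^3 + x*y^2 - 2*y*z + x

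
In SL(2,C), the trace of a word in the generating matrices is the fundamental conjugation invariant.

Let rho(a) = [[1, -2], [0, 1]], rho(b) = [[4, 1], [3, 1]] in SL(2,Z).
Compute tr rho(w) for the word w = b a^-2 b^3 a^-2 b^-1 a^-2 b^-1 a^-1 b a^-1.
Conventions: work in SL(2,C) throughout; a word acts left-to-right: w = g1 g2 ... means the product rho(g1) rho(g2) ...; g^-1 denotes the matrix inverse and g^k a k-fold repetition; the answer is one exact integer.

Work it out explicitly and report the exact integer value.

rho(b) = [[4, 1], [3, 1]]
... * rho(a^-1) = [[1, 2], [0, 1]]  ->  [[4, 9], [3, 7]]
... * rho(a^-1) = [[1, 2], [0, 1]]  ->  [[4, 17], [3, 13]]
... * rho(b) = [[4, 1], [3, 1]]  ->  [[67, 21], [51, 16]]
... * rho(b) = [[4, 1], [3, 1]]  ->  [[331, 88], [252, 67]]
... * rho(b) = [[4, 1], [3, 1]]  ->  [[1588, 419], [1209, 319]]
... * rho(a^-1) = [[1, 2], [0, 1]]  ->  [[1588, 3595], [1209, 2737]]
... * rho(a^-1) = [[1, 2], [0, 1]]  ->  [[1588, 6771], [1209, 5155]]
... * rho(b^-1) = [[1, -1], [-3, 4]]  ->  [[-18725, 25496], [-14256, 19411]]
... * rho(a^-1) = [[1, 2], [0, 1]]  ->  [[-18725, -11954], [-14256, -9101]]
... * rho(a^-1) = [[1, 2], [0, 1]]  ->  [[-18725, -49404], [-14256, -37613]]
... * rho(b^-1) = [[1, -1], [-3, 4]]  ->  [[129487, -178891], [98583, -136196]]
... * rho(a^-1) = [[1, 2], [0, 1]]  ->  [[129487, 80083], [98583, 60970]]
... * rho(b) = [[4, 1], [3, 1]]  ->  [[758197, 209570], [577242, 159553]]
... * rho(a^-1) = [[1, 2], [0, 1]]  ->  [[758197, 1725964], [577242, 1314037]]
tr = 758197 + 1314037 = 2072234

2072234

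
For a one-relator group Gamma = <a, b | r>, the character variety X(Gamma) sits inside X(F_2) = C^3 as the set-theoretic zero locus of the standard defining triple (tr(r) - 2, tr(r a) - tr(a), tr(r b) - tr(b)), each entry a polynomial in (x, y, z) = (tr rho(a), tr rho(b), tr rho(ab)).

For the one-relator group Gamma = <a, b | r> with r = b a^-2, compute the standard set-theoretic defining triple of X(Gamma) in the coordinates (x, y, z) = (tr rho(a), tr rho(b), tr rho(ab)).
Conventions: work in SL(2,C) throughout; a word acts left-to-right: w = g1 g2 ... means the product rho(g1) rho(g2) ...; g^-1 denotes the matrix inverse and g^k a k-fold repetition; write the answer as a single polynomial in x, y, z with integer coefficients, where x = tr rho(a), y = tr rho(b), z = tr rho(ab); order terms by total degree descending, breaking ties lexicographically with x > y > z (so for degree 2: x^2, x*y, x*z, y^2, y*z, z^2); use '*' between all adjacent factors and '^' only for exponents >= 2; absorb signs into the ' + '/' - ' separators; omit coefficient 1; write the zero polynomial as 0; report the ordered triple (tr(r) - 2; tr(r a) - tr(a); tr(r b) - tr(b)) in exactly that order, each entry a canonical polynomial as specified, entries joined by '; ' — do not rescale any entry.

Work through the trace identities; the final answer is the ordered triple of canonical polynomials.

trace(b a^-1) = trace(b)*trace(a) - trace(b a) = x*y - z
next, trace(b a^-2) = trace(b a^-1)*trace(a) - trace(b) = x^2*y - x*z - y
next, trace(b^2) = trace(b)*trace(b) - trace(1)  (reduce the b square) = y^2 - 2
next, trace(b^2 a) = trace(b)*trace(a b) - trace(a)  (reduce the b square) = y*z - x
and trace(b^2 a^-1) = trace(b^2)*trace(a) - trace(b^2 a)  (eliminate a^-1) = x*y^2 - y*z - x
next, trace(b a^-2 b) = trace(b^2 a^-1)*trace(a) - trace(b^2)  (eliminate a^-1) = x^2*y^2 - x*y*z - x^2 - y^2 + 2
assemble the triple (trace(r) - 2; trace(r a) - x; trace(r b) - y)

x^2*y - x*z - y - 2; x*y - x - z; x^2*y^2 - x*y*z - x^2 - y^2 - y + 2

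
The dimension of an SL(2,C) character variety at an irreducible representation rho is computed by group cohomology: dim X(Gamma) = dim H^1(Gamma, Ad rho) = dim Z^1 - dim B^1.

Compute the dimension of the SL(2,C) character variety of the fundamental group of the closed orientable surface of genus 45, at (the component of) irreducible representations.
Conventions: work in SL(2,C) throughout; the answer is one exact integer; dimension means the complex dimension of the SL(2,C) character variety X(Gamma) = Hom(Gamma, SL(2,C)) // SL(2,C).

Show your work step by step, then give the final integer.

Gamma = pi_1(Sigma_45) = < a_1, b_1, ..., a_45, b_45 | prod [a_i, b_i] > has 2g = 90 generators and 1 relator.
A cocycle assigns one sl_2 vector per generator subject to the relator condition d_2(z) = 0: dim of the unconstrained space is 3*2g = 270.
d_2 is surjective at irreducible rho (its cokernel H^2 is dual to H^0 = 0), so dim Z^1 = 270 - 3 = 267.
dim B^1 = 3 (coboundaries, injective at irreducible rho).
dim H^1 = 267 - 3 = 264 = dim X.

264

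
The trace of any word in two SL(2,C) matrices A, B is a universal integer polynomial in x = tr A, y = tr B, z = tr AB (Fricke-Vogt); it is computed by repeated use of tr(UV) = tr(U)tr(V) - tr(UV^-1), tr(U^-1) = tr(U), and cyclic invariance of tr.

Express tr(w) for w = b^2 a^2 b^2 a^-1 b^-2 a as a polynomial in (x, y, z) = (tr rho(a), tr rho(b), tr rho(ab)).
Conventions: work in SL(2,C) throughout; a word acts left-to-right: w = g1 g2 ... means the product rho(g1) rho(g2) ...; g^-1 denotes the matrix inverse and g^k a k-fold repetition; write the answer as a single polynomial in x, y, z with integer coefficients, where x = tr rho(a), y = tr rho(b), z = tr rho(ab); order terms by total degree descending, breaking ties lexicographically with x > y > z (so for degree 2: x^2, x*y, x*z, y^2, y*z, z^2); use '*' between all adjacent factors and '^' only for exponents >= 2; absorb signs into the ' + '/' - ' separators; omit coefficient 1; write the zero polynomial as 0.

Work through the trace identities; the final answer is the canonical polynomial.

so tr(b a b) = tr(b) tr(a b) - tr(a)  (reduce the b square) = y*z - x
reduce: tr(b^3 a) = tr(b) tr(b a b) - tr(b a)  (reduce the b square) = y^2*z - x*y - z
so tr(b^2) = tr(b) tr(b) - tr(1)  (reduce the b square) = y^2 - 2
reduce: tr(b^3) = tr(b) tr(b^2) - tr(b)  (reduce the b square) = y^3 - 3*y
so tr(a^2 b^3) = tr(a) tr(b^3 a) - tr(b^3)  (reduce the a square) = x*y^2*z - x^2*y - y^3 - x*z + 3*y
so tr(a^2 b) = tr(a) tr(b a) - tr(b)  (reduce the a square) = x*z - y
so tr(a^2) = tr(a) tr(a) - tr(1)  (reduce the a square) = x^2 - 2
tr(a^2 b^2) = tr(b) tr(a^2 b) - tr(a^2)  (reduce the b square) = x*y*z - x^2 - y^2 + 2
tr(b^2 a^2 b^2) = tr(b) tr(a^2 b^3) - tr(a^2 b^2)  (reduce the b square) = x*y^3*z - x^2*y^2 - y^4 - 2*x*y*z + x^2 + 4*y^2 - 2
reduce: tr(b a b a) = tr(b a) tr(b a) - tr(1)  (split on b) = z^2 - 2
tr(a^2 b a b) = tr(a) tr(b a b a) - tr(b a b)  (reduce the a square) = x*z^2 - y*z - x
tr(a^2 b a) = tr(a) tr(a b a) - tr(a b)  (reduce the a square) = x^2*z - x*y - z
so tr(a b^2 a^2 b) = tr(b) tr(a^2 b a b) - tr(a^2 b a)  (reduce the b square) = x*y*z^2 - x^2*z - y^2*z + z
reduce: tr(a b^2 a^2) = tr(a) tr(b^2 a^2) - tr(b^2 a)  (reduce the a square) = x^2*y*z - x^3 - x*y^2 - y*z + 3*x
tr(b a b^2 a^2 b) = tr(b) tr(a b^2 a^2 b) - tr(a b^2 a^2)  (reduce the b square) = x*y^2*z^2 - 2*x^2*y*z - y^3*z + x^3 + x*y^2 + 2*y*z - 3*x
so tr(b a b^2 a^2 b^2) = tr(b) tr(b a b^2 a^2 b) - tr(b a b^2 a^2)  (reduce the b square) = x*y^3*z^2 - 2*x^2*y^2*z - y^4*z + x^3*y + x*y^3 - x*y*z^2 + x^2*z + 3*y^2*z - 3*x*y - z
tr(a b a b a b) = tr(a b) tr(a b a b) - tr(a^-1 b^-1)  (split on a) = z^3 - 3*z
tr(a b a b^2 a b) = tr(b) tr(a b a b a b) - tr(a b a b a)  (reduce the b square) = y*z^3 - x*z^2 - 2*y*z + x
tr(b^2 a b a b^2 a) = tr(b) tr(a b a b^2 a b) - tr(a b a b^2 a)  (reduce the b square) = y^2*z^3 - 2*x*y*z^2 + x^2*z - y^2*z + x*y - z
reduce: tr(b a b a b) = tr(b) tr(a b a b) - tr(a b a)  (reduce the b square) = y*z^2 - x*z - y
tr(a b a b^3) = tr(b) tr(b a b a b) - tr(b a b a)  (reduce the b square) = y^2*z^2 - x*y*z - y^2 - z^2 + 2
reduce: tr(b^2 a b a b^2) = tr(b) tr(a b a b^3) - tr(a b a b^2)  (reduce the b square) = y^3*z^2 - x*y^2*z - y^3 - 2*y*z^2 + x*z + 3*y
so tr(b a b^2 a^2 b^2 a) = tr(a) tr(b^2 a b a b^2 a) - tr(b^2 a b a b^2)  (reduce the a square) = x*y^2*z^3 - 2*x^2*y*z^2 - y^3*z^2 + x^3*z + x^2*y + y^3 + 2*y*z^2 - 2*x*z - 3*y
tr(a b^2 a^2 b^2 a^-1 b) = tr(b a b^2 a^2 b^2) tr(a) - tr(b a b^2 a^2 b^2 a)  (eliminate a^-1) = x^2*y^3*z^2 - 2*x^3*y^2*z - x*y^4*z - x*y^2*z^3 + x^4*y + x^2*y^3 + x^2*y*z^2 + y^3*z^2 + 3*x*y^2*z - 4*x^2*y - y^3 - 2*y*z^2 + x*z + 3*y
reduce: tr(a b^2 a^2 b^2 a^-1 b^-1) = tr(a b^2 a^2 b^2 a^-1) tr(b) - tr(a b^2 a^2 b^2 a^-1 b)  (eliminate b^-1) = -x^2*y^3*z^2 + 2*x^3*y^2*z + 2*x*y^4*z + x*y^2*z^3 - x^4*y - 2*x^2*y^3 - x^2*y*z^2 - y^5 - y^3*z^2 - 5*x*y^2*z + 5*x^2*y + 5*y^3 + 2*y*z^2 - x*z - 5*y
reduce: tr(b^2 a^2 b^2 a^-1 b^-2 a) = tr(a b^2 a^2 b^2 a^-1 b^-1) tr(b) - tr(a b^2 a^2 b^2 a^-1)  (eliminate b^-1) = -x^2*y^4*z^2 + 2*x^3*y^3*z + 2*x*y^5*z + x*y^3*z^3 - x^4*y^2 - 2*x^2*y^4 - x^2*y^2*z^2 - y^6 - y^4*z^2 - 6*x*y^3*z + 6*x^2*y^2 + 6*y^4 + 2*y^2*z^2 + x*y*z - x^2 - 9*y^2 + 2

-x^2*y^4*z^2 + 2*x^3*y^3*z + 2*x*y^5*z + x*y^3*z^3 - x^4*y^2 - 2*x^2*y^4 - x^2*y^2*z^2 - y^6 - y^4*z^2 - 6*x*y^3*z + 6*x^2*y^2 + 6*y^4 + 2*y^2*z^2 + x*y*z - x^2 - 9*y^2 + 2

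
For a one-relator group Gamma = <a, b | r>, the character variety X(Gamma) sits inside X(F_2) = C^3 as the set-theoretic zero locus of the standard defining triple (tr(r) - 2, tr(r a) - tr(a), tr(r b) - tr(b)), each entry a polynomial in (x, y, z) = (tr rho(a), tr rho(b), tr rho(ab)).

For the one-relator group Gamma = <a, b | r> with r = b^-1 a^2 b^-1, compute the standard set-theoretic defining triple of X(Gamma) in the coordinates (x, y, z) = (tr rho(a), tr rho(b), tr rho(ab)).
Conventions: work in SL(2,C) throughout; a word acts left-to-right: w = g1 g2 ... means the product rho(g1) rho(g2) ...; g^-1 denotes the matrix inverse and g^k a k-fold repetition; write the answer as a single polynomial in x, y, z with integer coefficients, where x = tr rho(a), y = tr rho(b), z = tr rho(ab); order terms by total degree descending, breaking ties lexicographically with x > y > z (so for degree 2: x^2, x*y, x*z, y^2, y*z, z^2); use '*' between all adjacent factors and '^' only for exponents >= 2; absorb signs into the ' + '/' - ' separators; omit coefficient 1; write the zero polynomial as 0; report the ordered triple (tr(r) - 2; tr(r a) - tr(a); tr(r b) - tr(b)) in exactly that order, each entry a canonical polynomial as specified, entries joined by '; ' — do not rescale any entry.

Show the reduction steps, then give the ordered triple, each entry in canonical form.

x^2*y^2 - x*y*z - x^2 - y^2; x^3*y^2 - 2*x^2*y*z - x*y^2 + x*z^2 + y*z - 2*x; x^2*y - x*z - 2*y

so tr(a^2) = tr(a) * tr(a) - tr(1)   [square of a] = x^2 - 2
tr(a^2 b) = tr(a) * tr(b a) - tr(b)   [square of a] = x*z - y
tr(b^-1 a^2) = tr(a^2) * tr(b) - tr(a^2 b)   [inverse elimination on b] = x^2*y - x*z - y
so tr(b^-1 a^2 b^-1) = tr(b^-1 a^2) * tr(b) - tr(b^-1 a^2 b)   [inverse elimination on b] = x^2*y^2 - x*y*z - x^2 - y^2 + 2
so tr(a^3) = tr(a) * tr(a^2) - tr(a) = x^3 - 3*x
tr(a^3 b) = tr(a) * tr(a b a) - tr(a b) = x^2*z - x*y - z
reduce: tr(a b^-1 a^2) = tr(a^3) * tr(b) - tr(a^3 b) = x^3*y - x^2*z - 2*x*y + z
reduce: tr(b a b a) = tr(a b) * tr(a b) - tr(1) = z^2 - 2
reduce: tr(b a b) = tr(b) * tr(a b) - tr(a) = y*z - x
so tr(a^2 b a b) = tr(a) * tr(b a b a) - tr(b a b) = x*z^2 - y*z - x
reduce: tr(a b^-1 a^2 b) = tr(a^2 b a) * tr(b) - tr(a^2 b a b) = x^2*y*z - x*y^2 - x*z^2 + x
reduce: tr(b^-1 a^2 b^-1 a) = tr(a b^-1 a^2) * tr(b) - tr(a b^-1 a^2 b) = x^3*y^2 - 2*x^2*y*z - x*y^2 + x*z^2 + y*z - x
assemble the triple (tr(r) - 2; tr(r a) - x; tr(r b) - y)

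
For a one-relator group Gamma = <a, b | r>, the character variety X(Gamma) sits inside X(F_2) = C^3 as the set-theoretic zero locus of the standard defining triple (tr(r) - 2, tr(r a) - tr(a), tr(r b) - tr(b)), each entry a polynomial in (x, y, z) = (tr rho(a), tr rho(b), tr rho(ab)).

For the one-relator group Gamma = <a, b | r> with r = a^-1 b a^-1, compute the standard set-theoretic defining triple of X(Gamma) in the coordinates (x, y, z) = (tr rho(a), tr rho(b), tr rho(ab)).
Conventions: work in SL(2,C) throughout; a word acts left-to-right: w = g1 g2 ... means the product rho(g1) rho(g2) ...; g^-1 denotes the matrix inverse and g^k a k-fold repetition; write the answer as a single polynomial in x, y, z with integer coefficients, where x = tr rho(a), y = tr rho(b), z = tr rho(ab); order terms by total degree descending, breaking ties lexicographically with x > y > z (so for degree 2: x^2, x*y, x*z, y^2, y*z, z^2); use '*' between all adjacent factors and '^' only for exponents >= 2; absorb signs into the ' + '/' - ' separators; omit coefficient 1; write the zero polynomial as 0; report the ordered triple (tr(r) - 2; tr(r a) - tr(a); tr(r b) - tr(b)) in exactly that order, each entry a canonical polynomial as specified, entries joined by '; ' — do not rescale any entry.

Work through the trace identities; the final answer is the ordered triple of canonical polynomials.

x^2*y - x*z - y - 2; x*y - x - z; x^2*y^2 - 2*x*y*z + z^2 - y - 2

trace(a^-1 b) = trace(b) * trace(a) - trace(b a)  (eliminate a^-1) = x*y - z
trace(a^-1 b a^-1) = trace(a^-1 b) * trace(a) - trace(a^-1 b a)  (eliminate a^-1) = x^2*y - x*z - y
trace(b^2) = trace(b) * trace(b) - trace(1)  (reduce the b square) = y^2 - 2
trace(b^2 a) = trace(b) * trace(a b) - trace(a)  (reduce the b square) = y*z - x
trace(b a^-1 b) = trace(b^2) * trace(a) - trace(b^2 a)  (eliminate a^-1) = x*y^2 - y*z - x
trace(b a b a) = trace(a b) * trace(a b) - trace(1)  (split on a) = z^2 - 2
trace(b a^-1 b a) = trace(b a b) * trace(a) - trace(b a b a)  (eliminate a^-1) = x*y*z - x^2 - z^2 + 2
trace(a^-1 b a^-1 b) = trace(b a^-1 b) * trace(a) - trace(b a^-1 b a)  (eliminate a^-1) = x^2*y^2 - 2*x*y*z + z^2 - 2
assemble the triple (trace(r) - 2; trace(r a) - x; trace(r b) - y)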